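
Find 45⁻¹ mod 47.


Use the extended Euclidean algorithm to write 1 = 45·s + 47·t; then s mod 47 is the inverse.
Euclidean algorithm:
  45 = 0·47 + 45
  47 = 1·45 + 2
  45 = 22·2 + 1
  2 = 2·1 + 0
gcd(45,47) = 1
Back-substitution gives: 45·(23) + 47·(-22) = 1
So 45⁻¹ ≡ 23 ≡ 23 (mod 47)
Check: 45 × 23 = 1035 ≡ 1 (mod 47) ✓

45⁻¹ ≡ 23 (mod 47)


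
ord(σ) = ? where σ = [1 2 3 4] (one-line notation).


Cycle decomposition: identity (all elements fixed)
Order = 1 (identity has order 1)

ord(σ) = 1


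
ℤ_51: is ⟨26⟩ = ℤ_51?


g generates ℤ_n iff gcd(g, n) = 1
gcd(26, 51) = 1
Since gcd = 1, 26 is a generator.

Yes, 26 generates ℤ_51


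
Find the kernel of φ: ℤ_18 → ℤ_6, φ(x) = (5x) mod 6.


Kernel = preimage of identity
ker(φ) = {x ∈ ℤ_18 : 5x ≡ 0 (mod 6)}. Since 6 | 18, φ is well-defined. The kernel is the cyclic subgroup ⟨6⟩ of ℤ_18 (order 3), i.e. {0, 6, 12}

ker(φ) = {0, 6, 12}


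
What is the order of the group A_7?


|A_n| = n!/2 (even permutations)
|A_7| = 7!/2 = 5040/2 = 2520

|A_7| = 2520


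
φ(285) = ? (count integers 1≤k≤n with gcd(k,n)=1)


Factor n: 285 = 3 × 5 × 19
φ(n) = n · ∏(1 - 1/p) over distinct primes p | n
φ(285) = 285 · (1 - 1/3) · (1 - 1/5) · (1 - 1/19) = 144

φ(285) = 144


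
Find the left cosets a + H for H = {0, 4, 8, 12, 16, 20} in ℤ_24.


H = {0, 4, 8, 12, 16, 20}, |H| = 6
Number of cosets = |G|/|H| = 24/6 = 4
0 + H = {0, 4, 8, 12, 16, 20}
1 + H = {1, 5, 9, 13, 17, 21}
2 + H = {2, 6, 10, 14, 18, 22}
3 + H = {3, 7, 11, 15, 19, 23}

Cosets: 0+H={0,4,8,12,16,20}; 1+H={1,5,9,13,17,21}; 2+H={2,6,10,14,18,22}; 3+H={3,7,11,15,19,23}


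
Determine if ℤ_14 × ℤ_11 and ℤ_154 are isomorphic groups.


Comparing ℤ_14 × ℤ_11 and ℤ_154:
gcd(14,11) = 1, so ℤ_14 × ℤ_11 ≅ ℤ_154 (CRT)

Yes, ℤ_14 × ℤ_11 ≅ ℤ_154


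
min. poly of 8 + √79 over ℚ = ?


Let α = 8 + √79. Then α - 8 = √79, so (α - 8)² = 79, giving α² - 16α - 15 = 0. Degree 2 and α ∉ ℚ, so this is the minimal polynomial.

Minimal polynomial: x² - 16x - 15


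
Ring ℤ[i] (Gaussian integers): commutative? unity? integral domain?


ℤ[i] is a commutative integral domain with unity 1 (in fact a Euclidean domain)
Commutative: Yes
Integral domain: Yes
Has unity: Yes

ℤ[i] (Gaussian integers): Commutative=Yes, Unity=Yes


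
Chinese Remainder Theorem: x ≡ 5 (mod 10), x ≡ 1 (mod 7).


m₁ = 10, m₂ = 7, gcd = 1, so CRT applies. M = m₁·m₂ = 70
Let M₁ = M/m₁ = 7, M₂ = M/m₂ = 10
Find y₁ ≡ M₁⁻¹ (mod m₁): 7⁻¹ ≡ 3 (mod 10)
Find y₂ ≡ M₂⁻¹ (mod m₂): 10⁻¹ ≡ 5 (mod 7)
x = a₁·M₁·y₁ + a₂·M₂·y₂ = 5·7·3 + 1·10·5 = 155
Reduce mod 70: x ≡ 15
Check: 15 mod 10 = 5 ✓, 15 mod 7 = 1 ✓

x ≡ 15 (mod 70)


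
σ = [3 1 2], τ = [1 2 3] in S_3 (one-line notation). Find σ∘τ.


σ∘τ: apply τ first, then σ
1 →τ 1 →σ 3
2 →τ 2 →σ 1
3 →τ 3 →σ 2

σ∘τ = [3 1 2]


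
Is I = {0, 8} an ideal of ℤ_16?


Check ideal conditions for I = {0, 8} in ℤ_16:
(1) I is an additive subgroup? Yes
(2) For r ∈ ℤ_16 and a ∈ I: r·a ∈ I? Yes

Yes, I is an ideal of ℤ_16


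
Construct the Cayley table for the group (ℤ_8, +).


Elements: {0, 1, 2, 3, 4, 5, 6, 7}
Operation: addition mod 8
Entry (a, b) = (a + b) mod 8

Cayley table:
  | 0 | 1 | 2 | 3 | 4 | 5 | 6 | 7
0 | 0 | 1 | 2 | 3 | 4 | 5 | 6 | 7
1 | 1 | 2 | 3 | 4 | 5 | 6 | 7 | 0
2 | 2 | 3 | 4 | 5 | 6 | 7 | 0 | 1
3 | 3 | 4 | 5 | 6 | 7 | 0 | 1 | 2
4 | 4 | 5 | 6 | 7 | 0 | 1 | 2 | 3
5 | 5 | 6 | 7 | 0 | 1 | 2 | 3 | 4
6 | 6 | 7 | 0 | 1 | 2 | 3 | 4 | 5
7 | 7 | 0 | 1 | 2 | 3 | 4 | 5 | 6


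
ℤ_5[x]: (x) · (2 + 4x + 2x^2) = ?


Expand and collect like terms; reduce coefficients mod 5:
x^0: 0·2 = 0 ≡ 0 (mod 5)
x^1: 0·4 + 1·2 = 2 ≡ 2 (mod 5)
x^2: 0·2 + 1·4 = 4 ≡ 4 (mod 5)
x^3: 1·2 = 2 ≡ 2 (mod 5)
Result: 2x + 4x^2 + 2x^3

f · g = 2x + 4x^2 + 2x^3


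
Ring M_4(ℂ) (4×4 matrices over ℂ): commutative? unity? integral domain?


Matrix multiplication is non-commutative for n ≥ 2; the identity matrix I is the unity; singular matrices give zero divisors, so not an integral domain
Commutative: No
Integral domain: No
Has unity: Yes

M_4(ℂ) (4×4 matrices over ℂ): Commutative=No, Unity=Yes


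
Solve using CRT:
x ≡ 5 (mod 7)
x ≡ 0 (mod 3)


m₁ = 7, m₂ = 3, gcd = 1, so CRT applies. M = m₁·m₂ = 21
Let M₁ = M/m₁ = 3, M₂ = M/m₂ = 7
Find y₁ ≡ M₁⁻¹ (mod m₁): 3⁻¹ ≡ 5 (mod 7)
Find y₂ ≡ M₂⁻¹ (mod m₂): 7⁻¹ ≡ 1 (mod 3)
x = a₁·M₁·y₁ + a₂·M₂·y₂ = 5·3·5 + 0·7·1 = 75
Reduce mod 21: x ≡ 12
Check: 12 mod 7 = 5 ✓, 12 mod 3 = 0 ✓

x ≡ 12 (mod 21)


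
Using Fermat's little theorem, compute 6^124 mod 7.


Fermat's little theorem: if p is prime and gcd(a,p)=1, then a^(p-1) ≡ 1 (mod p)
p = 7 is prime, gcd(6,7) = 1
Reduce exponent: 124 mod 6 = 4
So 6^124 ≡ 6^4 (mod 7)
6^4 mod 7 = 1

6^124 ≡ 1 (mod 7)


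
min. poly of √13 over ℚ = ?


√13 satisfies x² - 13 = 0, irreducible over ℚ since 13 is squarefree

Minimal polynomial: x² - 13


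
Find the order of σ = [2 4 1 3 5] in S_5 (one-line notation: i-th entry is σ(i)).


Cycle decomposition: (1 2 4 3)
Cycle lengths: 4
Order = lcm(4) = 4

ord(σ) = 4


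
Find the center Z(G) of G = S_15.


Z(G) = {g ∈ G | gx = xg for all x ∈ G}
S_n is non-abelian for n ≥ 3; Z(S_15) is trivial

Z(S_15) = {e}


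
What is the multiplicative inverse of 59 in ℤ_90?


Use the extended Euclidean algorithm to write 1 = 59·s + 90·t; then s mod 90 is the inverse.
Euclidean algorithm:
  59 = 0·90 + 59
  90 = 1·59 + 31
  59 = 1·31 + 28
  31 = 1·28 + 3
  28 = 9·3 + 1
  3 = 3·1 + 0
gcd(59,90) = 1
Back-substitution gives: 59·(29) + 90·(-19) = 1
So 59⁻¹ ≡ 29 ≡ 29 (mod 90)
Check: 59 × 29 = 1711 ≡ 1 (mod 90) ✓

59⁻¹ ≡ 29 (mod 90)


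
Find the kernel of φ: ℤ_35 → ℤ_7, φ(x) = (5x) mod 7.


Kernel = preimage of identity
ker(φ) = {x ∈ ℤ_35 : 5x ≡ 0 (mod 7)}. Since 7 | 35, φ is well-defined. The kernel is the cyclic subgroup ⟨7⟩ of ℤ_35 (order 5), i.e. {0, 7, 14, 21, 28}

ker(φ) = {0, 7, 14, 21, 28}


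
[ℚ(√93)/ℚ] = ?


√93 has minimal polynomial x² - 93 (irreducible over ℚ since 93 is squarefree)

[ℚ(√93)/ℚ] = 2


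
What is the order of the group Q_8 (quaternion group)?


Q_8 = {±1, ±i, ±j, ±k}
|Q_8| = 8

|Q_8 (quaternion group)| = 8


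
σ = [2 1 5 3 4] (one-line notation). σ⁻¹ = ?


To find σ⁻¹, swap domain and range:
σ(1) = 2 → σ⁻¹(2) = 1
σ(2) = 1 → σ⁻¹(1) = 2
σ(3) = 5 → σ⁻¹(5) = 3
σ(4) = 3 → σ⁻¹(3) = 4
σ(5) = 4 → σ⁻¹(4) = 5

σ⁻¹ = [2 1 4 5 3]


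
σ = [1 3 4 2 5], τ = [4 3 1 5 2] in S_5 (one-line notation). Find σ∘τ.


σ∘τ: apply τ first, then σ
1 →τ 4 →σ 2
2 →τ 3 →σ 4
3 →τ 1 →σ 1
4 →τ 5 →σ 5
5 →τ 2 →σ 3

σ∘τ = [2 4 1 5 3]


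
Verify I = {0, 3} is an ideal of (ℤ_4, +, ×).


Check ideal conditions for I = {0, 3} in ℤ_4:
(1) I is an additive subgroup? No
(2) For r ∈ ℤ_4 and a ∈ I: r·a ∈ I? No  [counterexample: r=2, a=3, r·a mod 4 = 2 ∉ I]

No, I is not an ideal of ℤ_4


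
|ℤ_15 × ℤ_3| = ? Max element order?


|ℤ_15 × ℤ_3| = 15 × 3 = 45
Max element order = lcm(15,3) = 15
Cyclic? No (gcd=3)

|ℤ_15×ℤ_3| = 45, max element order = 15


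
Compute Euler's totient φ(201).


Factor n: 201 = 3 × 67
φ(n) = n · ∏(1 - 1/p) over distinct primes p | n
φ(201) = 201 · (1 - 1/3) · (1 - 1/67) = 132

φ(201) = 132


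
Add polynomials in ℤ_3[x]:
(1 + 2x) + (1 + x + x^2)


Add coefficients mod 3:
x^0: 1 + 1 = 2 (mod 3)
x^1: 2 + 1 = 0 (mod 3)
x^2: 0 + 1 = 1 (mod 3)
Result: 2 + x^2

f + g = 2 + x^2


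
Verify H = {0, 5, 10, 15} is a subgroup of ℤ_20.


Subgroup test for H = {0, 5, 10, 15} in (ℤ_20, +):
(1) 0 ∈ H? Yes
(2) Closure: for all a,b ∈ H, (a+b) mod 20 ∈ H? Yes
(3) Inverses: for all a ∈ H, -a mod 20 ∈ H? Yes

Yes, H is a subgroup of ℤ_20


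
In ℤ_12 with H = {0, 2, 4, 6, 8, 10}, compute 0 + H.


0 + H = {0 + h (mod 12) : h ∈ H}
0+0=0, 0+2=2, 0+4=4, 0+6=6, 0+8=8, 0+10=10

0 + H = {0, 2, 4, 6, 8, 10}


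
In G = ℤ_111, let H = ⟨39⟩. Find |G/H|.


|⟨39⟩| = n / gcd(39, 111) = 111 / 3 = 37
H is normal (ℤ_111 is abelian).
|G/H| = |G| / |H| = 111 / 37 = 3

|G/H| = 3


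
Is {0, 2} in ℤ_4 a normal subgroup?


H = {0, 2} in ℤ_4
ℤ_4 is abelian; every subgroup of an abelian group is normal

Yes, normal subgroup


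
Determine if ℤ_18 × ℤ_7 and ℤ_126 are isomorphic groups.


Comparing ℤ_18 × ℤ_7 and ℤ_126:
gcd(18,7) = 1, so ℤ_18 × ℤ_7 ≅ ℤ_126 (CRT)

Yes, ℤ_18 × ℤ_7 ≅ ℤ_126


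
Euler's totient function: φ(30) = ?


φ(n) = count of k ∈ {1,...,n} with gcd(k,n)=1
Coprimes to 30: {1, 7, 11, 13, 17, 19, 23, 29}
Count: 8

φ(30) = 8


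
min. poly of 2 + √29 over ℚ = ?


Let α = 2 + √29. Then α - 2 = √29, so (α - 2)² = 29, giving α² - 4α - 25 = 0. Degree 2 and α ∉ ℚ, so this is the minimal polynomial.

Minimal polynomial: x² - 4x - 25


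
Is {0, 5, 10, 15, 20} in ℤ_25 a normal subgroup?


H = {0, 5, 10, 15, 20} in ℤ_25
ℤ_25 is abelian; every subgroup of an abelian group is normal

Yes, normal subgroup


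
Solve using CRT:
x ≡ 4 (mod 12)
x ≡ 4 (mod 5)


m₁ = 12, m₂ = 5, gcd = 1, so CRT applies. M = m₁·m₂ = 60
Let M₁ = M/m₁ = 5, M₂ = M/m₂ = 12
Find y₁ ≡ M₁⁻¹ (mod m₁): 5⁻¹ ≡ 5 (mod 12)
Find y₂ ≡ M₂⁻¹ (mod m₂): 12⁻¹ ≡ 3 (mod 5)
x = a₁·M₁·y₁ + a₂·M₂·y₂ = 4·5·5 + 4·12·3 = 244
Reduce mod 60: x ≡ 4
Check: 4 mod 12 = 4 ✓, 4 mod 5 = 4 ✓

x ≡ 4 (mod 60)


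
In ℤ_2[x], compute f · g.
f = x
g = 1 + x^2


Expand and collect like terms; reduce coefficients mod 2:
x^0: 0·1 = 0 ≡ 0 (mod 2)
x^1: 0·0 + 1·1 = 1 ≡ 1 (mod 2)
x^2: 0·1 + 1·0 = 0 ≡ 0 (mod 2)
x^3: 1·1 = 1 ≡ 1 (mod 2)
Result: x + x^3

f · g = x + x^3


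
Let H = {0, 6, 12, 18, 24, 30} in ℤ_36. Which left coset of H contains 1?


1 + H = {1 + h (mod 36) : h ∈ H}
1+0=1, 1+6=7, 1+12=13, 1+18=19, 1+24=25, 1+30=31

1 + H = {1, 7, 13, 19, 25, 31}


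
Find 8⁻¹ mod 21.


Use the extended Euclidean algorithm to write 1 = 8·s + 21·t; then s mod 21 is the inverse.
Euclidean algorithm:
  8 = 0·21 + 8
  21 = 2·8 + 5
  8 = 1·5 + 3
  5 = 1·3 + 2
  3 = 1·2 + 1
  2 = 2·1 + 0
gcd(8,21) = 1
Back-substitution gives: 8·(8) + 21·(-3) = 1
So 8⁻¹ ≡ 8 ≡ 8 (mod 21)
Check: 8 × 8 = 64 ≡ 1 (mod 21) ✓

8⁻¹ ≡ 8 (mod 21)


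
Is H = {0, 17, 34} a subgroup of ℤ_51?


Subgroup test for H = {0, 17, 34} in (ℤ_51, +):
(1) 0 ∈ H? Yes
(2) Closure: for all a,b ∈ H, (a+b) mod 51 ∈ H? Yes
(3) Inverses: for all a ∈ H, -a mod 51 ∈ H? Yes

Yes, H is a subgroup of ℤ_51


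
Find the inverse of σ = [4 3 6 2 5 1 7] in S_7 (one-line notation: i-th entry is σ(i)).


To find σ⁻¹, swap domain and range:
σ(1) = 4 → σ⁻¹(4) = 1
σ(2) = 3 → σ⁻¹(3) = 2
σ(3) = 6 → σ⁻¹(6) = 3
σ(4) = 2 → σ⁻¹(2) = 4
σ(5) = 5 → σ⁻¹(5) = 5
σ(6) = 1 → σ⁻¹(1) = 6
σ(7) = 7 → σ⁻¹(7) = 7

σ⁻¹ = [6 4 2 1 5 3 7]


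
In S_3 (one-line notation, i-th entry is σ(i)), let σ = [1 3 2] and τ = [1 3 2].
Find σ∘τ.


σ∘τ: apply τ first, then σ
1 →τ 1 →σ 1
2 →τ 3 →σ 2
3 →τ 2 →σ 3

σ∘τ = [1 2 3]


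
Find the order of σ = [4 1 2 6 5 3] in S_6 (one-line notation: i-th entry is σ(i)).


Cycle decomposition: (1 4 6 3 2)
Cycle lengths: 5
Order = lcm(5) = 5

ord(σ) = 5


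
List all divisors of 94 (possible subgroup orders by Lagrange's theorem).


Lagrange's theorem: |H| divides |G|
|G| = 94
Divisors of 94: 1, 2, 47, 94

Possible subgroup orders: {1, 2, 47, 94}


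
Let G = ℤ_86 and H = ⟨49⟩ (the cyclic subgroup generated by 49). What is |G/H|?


|⟨49⟩| = n / gcd(49, 86) = 86 / 1 = 86
H is normal (ℤ_86 is abelian).
|G/H| = |G| / |H| = 86 / 86 = 1

|G/H| = 1


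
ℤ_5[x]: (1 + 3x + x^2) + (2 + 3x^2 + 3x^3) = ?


Add coefficients mod 5:
x^0: 1 + 2 = 3 (mod 5)
x^1: 3 + 0 = 3 (mod 5)
x^2: 1 + 3 = 4 (mod 5)
x^3: 0 + 3 = 3 (mod 5)
Result: 3 + 3x + 4x^2 + 3x^3

f + g = 3 + 3x + 4x^2 + 3x^3


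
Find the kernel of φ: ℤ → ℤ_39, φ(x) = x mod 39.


Kernel = preimage of identity
ker(φ) = {x ∈ ℤ : x ≡ 0 (mod 39)} = 39ℤ = {0, ±39, ±78, ...}

ker(φ) = 39ℤ


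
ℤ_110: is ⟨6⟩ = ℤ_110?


g generates ℤ_n iff gcd(g, n) = 1
gcd(6, 110) = 2
Since gcd = 2 ≠ 1, ⟨6⟩ has order 55 < 110, so 6 is not a generator.

No, 6 does not generate ℤ_110


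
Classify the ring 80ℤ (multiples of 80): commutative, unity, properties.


80ℤ is a commutative ring under +,× but has no multiplicative identity (1 ∉ 80ℤ); it has no zero divisors, but without unity it is not an integral domain
Commutative: Yes
Integral domain: No
Has unity: No

80ℤ (multiples of 80): Commutative=Yes, Unity=No


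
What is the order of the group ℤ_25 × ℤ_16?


|A × B| = |A| · |B|
|ℤ_25 × ℤ_16| = 25 × 16 = 400

|ℤ_25 × ℤ_16| = 400


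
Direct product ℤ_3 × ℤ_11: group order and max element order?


|ℤ_3 × ℤ_11| = 3 × 11 = 33
Max element order = lcm(3,11) = 33
Cyclic? Yes (gcd=1)

|ℤ_3×ℤ_11| = 33, max element order = 33


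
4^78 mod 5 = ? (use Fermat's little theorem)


Fermat's little theorem: if p is prime and gcd(a,p)=1, then a^(p-1) ≡ 1 (mod p)
p = 5 is prime, gcd(4,5) = 1
Reduce exponent: 78 mod 4 = 2
So 4^78 ≡ 4^2 (mod 5)
4^2 mod 5 = 1

4^78 ≡ 1 (mod 5)


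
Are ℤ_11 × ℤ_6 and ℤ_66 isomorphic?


Comparing ℤ_11 × ℤ_6 and ℤ_66:
gcd(11,6) = 1, so ℤ_11 × ℤ_6 ≅ ℤ_66 (CRT)

Yes, ℤ_11 × ℤ_6 ≅ ℤ_66


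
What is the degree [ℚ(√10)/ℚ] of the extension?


√10 has minimal polynomial x² - 10 (irreducible over ℚ since 10 is squarefree)

[ℚ(√10)/ℚ] = 2


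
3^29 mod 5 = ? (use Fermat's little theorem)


Fermat's little theorem: if p is prime and gcd(a,p)=1, then a^(p-1) ≡ 1 (mod p)
p = 5 is prime, gcd(3,5) = 1
Reduce exponent: 29 mod 4 = 1
So 3^29 ≡ 3^1 (mod 5)
3^1 mod 5 = 3

3^29 ≡ 3 (mod 5)


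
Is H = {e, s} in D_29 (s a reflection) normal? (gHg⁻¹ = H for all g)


H = {e, s} in D_29 (s a reflection)
r·s·r⁻¹ = sr⁻² ≠ s for n ≥ 3, so {e, s} is not closed under conjugation

No, not a normal subgroup


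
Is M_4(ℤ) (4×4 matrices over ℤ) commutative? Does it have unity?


Matrix multiplication is non-commutative for n ≥ 2; the identity matrix I is the unity; singular matrices give zero divisors, so not an integral domain
Commutative: No
Integral domain: No
Has unity: Yes

M_4(ℤ) (4×4 matrices over ℤ): Commutative=No, Unity=Yes


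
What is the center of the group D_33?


Z(G) = {g ∈ G | gx = xg for all x ∈ G}
For odd n, Z(D_n) = {e}: no nontrivial rotation commutes with all reflections

Z(D_33) = {e}


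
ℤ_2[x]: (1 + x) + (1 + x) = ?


Add coefficients mod 2:
x^0: 1 + 1 = 0 (mod 2)
x^1: 1 + 1 = 0 (mod 2)
Result: 0

f + g = 0


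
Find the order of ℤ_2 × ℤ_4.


|A × B| = |A| · |B|
|ℤ_2 × ℤ_4| = 2 × 4 = 8

|ℤ_2 × ℤ_4| = 8


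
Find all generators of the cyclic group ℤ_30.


g generates ℤ_n iff gcd(g,n) = 1
Prime factors of 30: 2, 3, 5
Generators are g ∈ {1,...,29} not divisible by any of these primes.
Generators: {1, 7, 11, 13, 17, 19, 23, 29}
Number of generators = φ(30) = 8

Generators of ℤ_30 = {1, 7, 11, 13, 17, 19, 23, 29}


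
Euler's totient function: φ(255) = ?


Factor n: 255 = 3 × 5 × 17
φ(n) = n · ∏(1 - 1/p) over distinct primes p | n
φ(255) = 255 · (1 - 1/3) · (1 - 1/5) · (1 - 1/17) = 128

φ(255) = 128


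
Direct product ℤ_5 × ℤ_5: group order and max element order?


|ℤ_5 × ℤ_5| = 5 × 5 = 25
Max element order = lcm(5,5) = 5
Cyclic? No (gcd=5)

|ℤ_5×ℤ_5| = 25, max element order = 5


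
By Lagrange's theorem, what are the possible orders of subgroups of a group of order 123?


Lagrange's theorem: |H| divides |G|
|G| = 123
Divisors of 123: 1, 3, 41, 123

Possible subgroup orders: {1, 3, 41, 123}


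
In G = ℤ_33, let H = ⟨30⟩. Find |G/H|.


|⟨30⟩| = n / gcd(30, 33) = 33 / 3 = 11
H is normal (ℤ_33 is abelian).
|G/H| = |G| / |H| = 33 / 11 = 3

|G/H| = 3


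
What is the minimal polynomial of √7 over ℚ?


√7 satisfies x² - 7 = 0, irreducible over ℚ since 7 is squarefree

Minimal polynomial: x² - 7


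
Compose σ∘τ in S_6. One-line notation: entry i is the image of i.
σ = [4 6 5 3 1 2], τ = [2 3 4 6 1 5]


σ∘τ: apply τ first, then σ
1 →τ 2 →σ 6
2 →τ 3 →σ 5
3 →τ 4 →σ 3
4 →τ 6 →σ 2
5 →τ 1 →σ 4
6 →τ 5 →σ 1

σ∘τ = [6 5 3 2 4 1]


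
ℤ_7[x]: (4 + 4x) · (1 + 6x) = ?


Expand and collect like terms; reduce coefficients mod 7:
x^0: 4·1 = 4 ≡ 4 (mod 7)
x^1: 4·6 + 4·1 = 28 ≡ 0 (mod 7)
x^2: 4·6 = 24 ≡ 3 (mod 7)
Result: 4 + 3x^2

f · g = 4 + 3x^2


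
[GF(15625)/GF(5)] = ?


GF(15625) = GF(5^6), so the extension degree is 6

[GF(15625)/GF(5)] = 6


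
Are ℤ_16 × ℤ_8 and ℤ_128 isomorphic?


Comparing ℤ_16 × ℤ_8 and ℤ_128:
gcd(16,8) = 8 ≠ 1. Max element order in ℤ_16×ℤ_8 is lcm(16,8) = 16 < 128, so it has no element of order 128

No, ℤ_16 × ℤ_8 ≇ ℤ_128


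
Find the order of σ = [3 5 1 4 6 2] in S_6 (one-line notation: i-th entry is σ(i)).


Cycle decomposition: (1 3) (2 5 6)
Cycle lengths: 2, 3
Order = lcm(2, 3) = 6

ord(σ) = 6


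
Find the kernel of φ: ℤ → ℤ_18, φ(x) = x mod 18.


Kernel = preimage of identity
ker(φ) = {x ∈ ℤ : x ≡ 0 (mod 18)} = 18ℤ = {0, ±18, ±36, ...}

ker(φ) = 18ℤ


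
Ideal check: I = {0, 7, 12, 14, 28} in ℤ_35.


Check ideal conditions for I = {0, 7, 12, 14, 28} in ℤ_35:
(1) I is an additive subgroup? No
(2) For r ∈ ℤ_35 and a ∈ I: r·a ∈ I? No  [counterexample: r=2, a=12, r·a mod 35 = 24 ∉ I]

No, I is not an ideal of ℤ_35


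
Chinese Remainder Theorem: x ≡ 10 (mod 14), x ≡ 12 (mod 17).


m₁ = 14, m₂ = 17, gcd = 1, so CRT applies. M = m₁·m₂ = 238
Let M₁ = M/m₁ = 17, M₂ = M/m₂ = 14
Find y₁ ≡ M₁⁻¹ (mod m₁): 17⁻¹ ≡ 5 (mod 14)
Find y₂ ≡ M₂⁻¹ (mod m₂): 14⁻¹ ≡ 11 (mod 17)
x = a₁·M₁·y₁ + a₂·M₂·y₂ = 10·17·5 + 12·14·11 = 2698
Reduce mod 238: x ≡ 80
Check: 80 mod 14 = 10 ✓, 80 mod 17 = 12 ✓

x ≡ 80 (mod 238)


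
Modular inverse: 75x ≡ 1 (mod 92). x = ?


Use the extended Euclidean algorithm to write 1 = 75·s + 92·t; then s mod 92 is the inverse.
Euclidean algorithm:
  75 = 0·92 + 75
  92 = 1·75 + 17
  75 = 4·17 + 7
  17 = 2·7 + 3
  7 = 2·3 + 1
  3 = 3·1 + 0
gcd(75,92) = 1
Back-substitution gives: 75·(27) + 92·(-22) = 1
So 75⁻¹ ≡ 27 ≡ 27 (mod 92)
Check: 75 × 27 = 2025 ≡ 1 (mod 92) ✓

75⁻¹ ≡ 27 (mod 92)


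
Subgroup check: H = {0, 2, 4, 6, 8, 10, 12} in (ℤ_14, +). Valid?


Subgroup test for H = {0, 2, 4, 6, 8, 10, 12} in (ℤ_14, +):
(1) 0 ∈ H? Yes
(2) Closure: for all a,b ∈ H, (a+b) mod 14 ∈ H? Yes
(3) Inverses: for all a ∈ H, -a mod 14 ∈ H? Yes

Yes, H is a subgroup of ℤ_14


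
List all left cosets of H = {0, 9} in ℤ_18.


H = {0, 9}, |H| = 2
Number of cosets = |G|/|H| = 18/2 = 9
0 + H = {0, 9}
1 + H = {1, 10}
2 + H = {2, 11}
3 + H = {3, 12}
4 + H = {4, 13}
5 + H = {5, 14}
6 + H = {6, 15}
7 + H = {7, 16}
8 + H = {8, 17}

Cosets: 0+H={0,9}; 1+H={1,10}; 2+H={2,11}; 3+H={3,12}; 4+H={4,13}; 5+H={5,14}; 6+H={6,15}; 7+H={7,16}; 8+H={8,17}


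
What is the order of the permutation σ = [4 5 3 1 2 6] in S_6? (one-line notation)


Cycle decomposition: (1 4) (2 5)
Cycle lengths: 2, 2
Order = lcm(2, 2) = 2

ord(σ) = 2


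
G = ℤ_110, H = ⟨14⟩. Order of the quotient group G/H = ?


|⟨14⟩| = n / gcd(14, 110) = 110 / 2 = 55
H is normal (ℤ_110 is abelian).
|G/H| = |G| / |H| = 110 / 55 = 2

|G/H| = 2


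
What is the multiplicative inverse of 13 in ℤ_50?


Use the extended Euclidean algorithm to write 1 = 13·s + 50·t; then s mod 50 is the inverse.
Euclidean algorithm:
  13 = 0·50 + 13
  50 = 3·13 + 11
  13 = 1·11 + 2
  11 = 5·2 + 1
  2 = 2·1 + 0
gcd(13,50) = 1
Back-substitution gives: 13·(-23) + 50·(6) = 1
So 13⁻¹ ≡ -23 ≡ 27 (mod 50)
Check: 13 × 27 = 351 ≡ 1 (mod 50) ✓

13⁻¹ ≡ 27 (mod 50)


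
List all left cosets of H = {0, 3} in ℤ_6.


H = {0, 3}, |H| = 2
Number of cosets = |G|/|H| = 6/2 = 3
0 + H = {0, 3}
1 + H = {1, 4}
2 + H = {2, 5}

Cosets: 0+H={0,3}; 1+H={1,4}; 2+H={2,5}


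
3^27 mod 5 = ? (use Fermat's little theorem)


Fermat's little theorem: if p is prime and gcd(a,p)=1, then a^(p-1) ≡ 1 (mod p)
p = 5 is prime, gcd(3,5) = 1
Reduce exponent: 27 mod 4 = 3
So 3^27 ≡ 3^3 (mod 5)
3^3 mod 5 = 2

3^27 ≡ 2 (mod 5)


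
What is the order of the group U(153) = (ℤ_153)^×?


U(n) is the group of units mod n; |U(n)| = φ(n)
|U(153)| = φ(153) = 96

|U(153) = (ℤ_153)^×| = 96


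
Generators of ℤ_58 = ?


g generates ℤ_n iff gcd(g,n) = 1
Prime factors of 58: 2, 29
Generators are g ∈ {1,...,57} not divisible by any of these primes.
Generators: {1, 3, 5, 7, 9, 11, 13, 15, 17, 19, 21, 23, 25, 27, 31, 33, 35, 37, 39, 41, 43, 45, 47, 49, 51, 53, 55, 57}
Number of generators = φ(58) = 28

Generators of ℤ_58 = {1, 3, 5, 7, 9, 11, 13, 15, 17, 19, 21, 23, 25, 27, 31, 33, 35, 37, 39, 41, 43, 45, 47, 49, 51, 53, 55, 57}


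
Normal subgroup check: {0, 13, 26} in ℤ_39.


H = {0, 13, 26} in ℤ_39
ℤ_39 is abelian; every subgroup of an abelian group is normal

Yes, normal subgroup


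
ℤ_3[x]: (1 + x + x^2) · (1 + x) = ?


Expand and collect like terms; reduce coefficients mod 3:
x^0: 1·1 = 1 ≡ 1 (mod 3)
x^1: 1·1 + 1·1 = 2 ≡ 2 (mod 3)
x^2: 1·1 + 1·1 = 2 ≡ 2 (mod 3)
x^3: 1·1 = 1 ≡ 1 (mod 3)
Result: 1 + 2x + 2x^2 + x^3

f · g = 1 + 2x + 2x^2 + x^3


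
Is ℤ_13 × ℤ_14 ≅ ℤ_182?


Comparing ℤ_13 × ℤ_14 and ℤ_182:
gcd(13,14) = 1, so ℤ_13 × ℤ_14 ≅ ℤ_182 (CRT)

Yes, ℤ_13 × ℤ_14 ≅ ℤ_182


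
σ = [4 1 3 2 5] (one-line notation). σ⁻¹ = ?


To find σ⁻¹, swap domain and range:
σ(1) = 4 → σ⁻¹(4) = 1
σ(2) = 1 → σ⁻¹(1) = 2
σ(3) = 3 → σ⁻¹(3) = 3
σ(4) = 2 → σ⁻¹(2) = 4
σ(5) = 5 → σ⁻¹(5) = 5

σ⁻¹ = [2 4 3 1 5]


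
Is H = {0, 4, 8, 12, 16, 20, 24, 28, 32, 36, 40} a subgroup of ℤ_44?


Subgroup test for H = {0, 4, 8, 12, 16, 20, 24, 28, 32, 36, 40} in (ℤ_44, +):
(1) 0 ∈ H? Yes
(2) Closure: for all a,b ∈ H, (a+b) mod 44 ∈ H? Yes
(3) Inverses: for all a ∈ H, -a mod 44 ∈ H? Yes

Yes, H is a subgroup of ℤ_44


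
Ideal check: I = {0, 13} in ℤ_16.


Check ideal conditions for I = {0, 13} in ℤ_16:
(1) I is an additive subgroup? No
(2) For r ∈ ℤ_16 and a ∈ I: r·a ∈ I? No  [counterexample: r=2, a=13, r·a mod 16 = 10 ∉ I]

No, I is not an ideal of ℤ_16


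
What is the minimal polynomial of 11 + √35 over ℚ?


Let α = 11 + √35. Then α - 11 = √35, so (α - 11)² = 35, giving α² - 22α + 86 = 0. Degree 2 and α ∉ ℚ, so this is the minimal polynomial.

Minimal polynomial: x² - 22x + 86


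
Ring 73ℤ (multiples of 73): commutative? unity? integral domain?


73ℤ is a commutative ring under +,× but has no multiplicative identity (1 ∉ 73ℤ); it has no zero divisors, but without unity it is not an integral domain
Commutative: Yes
Integral domain: No
Has unity: No

73ℤ (multiples of 73): Commutative=Yes, Unity=No


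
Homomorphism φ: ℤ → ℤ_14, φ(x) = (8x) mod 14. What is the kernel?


Kernel = preimage of identity
ker(φ) = {x ∈ ℤ : 8x ≡ 0 (mod 14)}. gcd(8,14) = 2, so 8x ≡ 0 (mod 14) ⟺ x ≡ 0 (mod 14/2 = 7). Hence ker(φ) = 7ℤ

ker(φ) = 7ℤ


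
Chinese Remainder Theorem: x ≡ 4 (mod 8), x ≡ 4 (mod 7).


m₁ = 8, m₂ = 7, gcd = 1, so CRT applies. M = m₁·m₂ = 56
Let M₁ = M/m₁ = 7, M₂ = M/m₂ = 8
Find y₁ ≡ M₁⁻¹ (mod m₁): 7⁻¹ ≡ 7 (mod 8)
Find y₂ ≡ M₂⁻¹ (mod m₂): 8⁻¹ ≡ 1 (mod 7)
x = a₁·M₁·y₁ + a₂·M₂·y₂ = 4·7·7 + 4·8·1 = 228
Reduce mod 56: x ≡ 4
Check: 4 mod 8 = 4 ✓, 4 mod 7 = 4 ✓

x ≡ 4 (mod 56)


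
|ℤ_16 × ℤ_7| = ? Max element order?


|ℤ_16 × ℤ_7| = 16 × 7 = 112
Max element order = lcm(16,7) = 112
Cyclic? Yes (gcd=1)

|ℤ_16×ℤ_7| = 112, max element order = 112


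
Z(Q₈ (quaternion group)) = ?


Z(G) = {g ∈ G | gx = xg for all x ∈ G}
In Q₈ = {±1, ±i, ±j, ±k}, only ±1 commute with every element

Z(Q₈ (quaternion group)) = {1, -1}


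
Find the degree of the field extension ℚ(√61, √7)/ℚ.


[ℚ(√61,√7):ℚ] = [ℚ(√61,√7):ℚ(√61)]·[ℚ(√61):ℚ] = 2·2 = 4

[ℚ(√61, √7)/ℚ] = 4


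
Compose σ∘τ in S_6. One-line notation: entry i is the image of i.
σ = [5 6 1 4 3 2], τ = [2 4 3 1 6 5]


σ∘τ: apply τ first, then σ
1 →τ 2 →σ 6
2 →τ 4 →σ 4
3 →τ 3 →σ 1
4 →τ 1 →σ 5
5 →τ 6 →σ 2
6 →τ 5 →σ 3

σ∘τ = [6 4 1 5 2 3]


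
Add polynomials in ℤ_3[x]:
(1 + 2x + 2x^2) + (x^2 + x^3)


Add coefficients mod 3:
x^0: 1 + 0 = 1 (mod 3)
x^1: 2 + 0 = 2 (mod 3)
x^2: 2 + 1 = 0 (mod 3)
x^3: 0 + 1 = 1 (mod 3)
Result: 1 + 2x + x^3

f + g = 1 + 2x + x^3


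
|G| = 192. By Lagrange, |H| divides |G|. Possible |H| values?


Lagrange's theorem: |H| divides |G|
|G| = 192
Divisors of 192: 1, 2, 3, 4, 6, 8, 12, 16, 24, 32, 48, 64, 96, 192

Possible subgroup orders: {1, 2, 3, 4, 6, 8, 12, 16, 24, 32, 48, 64, 96, 192}


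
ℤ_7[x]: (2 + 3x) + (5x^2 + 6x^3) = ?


Add coefficients mod 7:
x^0: 2 + 0 = 2 (mod 7)
x^1: 3 + 0 = 3 (mod 7)
x^2: 0 + 5 = 5 (mod 7)
x^3: 0 + 6 = 6 (mod 7)
Result: 2 + 3x + 5x^2 + 6x^3

f + g = 2 + 3x + 5x^2 + 6x^3


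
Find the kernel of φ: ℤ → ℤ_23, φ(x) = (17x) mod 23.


Kernel = preimage of identity
ker(φ) = {x ∈ ℤ : 17x ≡ 0 (mod 23)}. gcd(17,23) = 1, so 17x ≡ 0 (mod 23) ⟺ x ≡ 0 (mod 23/1 = 23). Hence ker(φ) = 23ℤ

ker(φ) = 23ℤ


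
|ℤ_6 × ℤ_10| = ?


|A × B| = |A| · |B|
|ℤ_6 × ℤ_10| = 6 × 10 = 60

|ℤ_6 × ℤ_10| = 60


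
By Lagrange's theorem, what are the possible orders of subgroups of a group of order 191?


Lagrange's theorem: |H| divides |G|
|G| = 191
Divisors of 191: 1, 191

Possible subgroup orders: {1, 191}


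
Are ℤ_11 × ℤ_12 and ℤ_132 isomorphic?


Comparing ℤ_11 × ℤ_12 and ℤ_132:
gcd(11,12) = 1, so ℤ_11 × ℤ_12 ≅ ℤ_132 (CRT)

Yes, ℤ_11 × ℤ_12 ≅ ℤ_132


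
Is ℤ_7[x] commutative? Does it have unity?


ℤ_7 is a field (n prime), so ℤ_7[x] is a commutative integral domain with unity
Commutative: Yes
Integral domain: Yes
Has unity: Yes

ℤ_7[x]: Commutative=Yes, Unity=Yes


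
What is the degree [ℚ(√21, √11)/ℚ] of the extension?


[ℚ(√21,√11):ℚ] = [ℚ(√21,√11):ℚ(√21)]·[ℚ(√21):ℚ] = 2·2 = 4

[ℚ(√21, √11)/ℚ] = 4


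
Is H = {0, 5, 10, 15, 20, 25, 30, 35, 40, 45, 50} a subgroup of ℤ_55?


Subgroup test for H = {0, 5, 10, 15, 20, 25, 30, 35, 40, 45, 50} in (ℤ_55, +):
(1) 0 ∈ H? Yes
(2) Closure: for all a,b ∈ H, (a+b) mod 55 ∈ H? Yes
(3) Inverses: for all a ∈ H, -a mod 55 ∈ H? Yes

Yes, H is a subgroup of ℤ_55


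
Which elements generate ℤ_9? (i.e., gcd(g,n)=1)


g generates ℤ_n iff gcd(g,n) = 1
Checking each g ∈ {1,...,8}:
gcd(1,9) = 1
gcd(2,9) = 1
gcd(3,9) = 3
gcd(4,9) = 1
gcd(5,9) = 1
gcd(6,9) = 3
gcd(7,9) = 1
gcd(8,9) = 1
Generators: {1, 2, 4, 5, 7, 8}
Number of generators = φ(9) = 6

Generators of ℤ_9 = {1, 2, 4, 5, 7, 8}


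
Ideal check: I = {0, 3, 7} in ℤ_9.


Check ideal conditions for I = {0, 3, 7} in ℤ_9:
(1) I is an additive subgroup? No
(2) For r ∈ ℤ_9 and a ∈ I: r·a ∈ I? No  [counterexample: r=2, a=3, r·a mod 9 = 6 ∉ I]

No, I is not an ideal of ℤ_9


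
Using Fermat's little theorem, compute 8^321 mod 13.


Fermat's little theorem: if p is prime and gcd(a,p)=1, then a^(p-1) ≡ 1 (mod p)
p = 13 is prime, gcd(8,13) = 1
Reduce exponent: 321 mod 12 = 9
So 8^321 ≡ 8^9 (mod 13)
8^9 mod 13 = 8

8^321 ≡ 8 (mod 13)


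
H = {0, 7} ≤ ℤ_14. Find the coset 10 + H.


10 + H = {10 + h (mod 14) : h ∈ H}
10+0=10, 10+7=3
10 + H = {3, 10} = 3 + H

10 + H = {3, 10}


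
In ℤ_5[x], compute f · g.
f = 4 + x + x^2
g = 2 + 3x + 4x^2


Expand and collect like terms; reduce coefficients mod 5:
x^0: 4·2 = 8 ≡ 3 (mod 5)
x^1: 4·3 + 1·2 = 14 ≡ 4 (mod 5)
x^2: 4·4 + 1·3 + 1·2 = 21 ≡ 1 (mod 5)
x^3: 1·4 + 1·3 = 7 ≡ 2 (mod 5)
x^4: 1·4 = 4 ≡ 4 (mod 5)
Result: 3 + 4x + x^2 + 2x^3 + 4x^4

f · g = 3 + 4x + x^2 + 2x^3 + 4x^4


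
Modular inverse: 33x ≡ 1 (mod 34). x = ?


Use the extended Euclidean algorithm to write 1 = 33·s + 34·t; then s mod 34 is the inverse.
Euclidean algorithm:
  33 = 0·34 + 33
  34 = 1·33 + 1
  33 = 33·1 + 0
gcd(33,34) = 1
Back-substitution gives: 33·(-1) + 34·(1) = 1
So 33⁻¹ ≡ -1 ≡ 33 (mod 34)
Check: 33 × 33 = 1089 ≡ 1 (mod 34) ✓

33⁻¹ ≡ 33 (mod 34)


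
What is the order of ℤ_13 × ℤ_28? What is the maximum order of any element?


|ℤ_13 × ℤ_28| = 13 × 28 = 364
Max element order = lcm(13,28) = 364
Cyclic? Yes (gcd=1)

|ℤ_13×ℤ_28| = 364, max element order = 364


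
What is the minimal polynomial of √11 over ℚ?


√11 satisfies x² - 11 = 0, irreducible over ℚ since 11 is squarefree

Minimal polynomial: x² - 11


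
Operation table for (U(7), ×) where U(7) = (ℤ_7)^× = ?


Elements: {1, 2, 3, 4, 5, 6}
Operation: multiplication mod 7
Entry (a, b) = (a × b) mod 7

Cayley table:
  | 1 | 2 | 3 | 4 | 5 | 6
1 | 1 | 2 | 3 | 4 | 5 | 6
2 | 2 | 4 | 6 | 1 | 3 | 5
3 | 3 | 6 | 2 | 5 | 1 | 4
4 | 4 | 1 | 5 | 2 | 6 | 3
5 | 5 | 3 | 1 | 6 | 4 | 2
6 | 6 | 5 | 4 | 3 | 2 | 1


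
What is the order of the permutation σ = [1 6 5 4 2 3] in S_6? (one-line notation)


Cycle decomposition: (2 6 3 5)
Cycle lengths: 4
Order = lcm(4) = 4

ord(σ) = 4


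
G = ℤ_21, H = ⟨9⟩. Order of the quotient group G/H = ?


|⟨9⟩| = n / gcd(9, 21) = 21 / 3 = 7
H is normal (ℤ_21 is abelian).
|G/H| = |G| / |H| = 21 / 7 = 3

|G/H| = 3


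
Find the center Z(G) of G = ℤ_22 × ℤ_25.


Z(G) = {g ∈ G | gx = xg for all x ∈ G}
Direct product of abelian groups is abelian, so Z(G) = G

Z(ℤ_22 × ℤ_25) = ℤ_22 × ℤ_25


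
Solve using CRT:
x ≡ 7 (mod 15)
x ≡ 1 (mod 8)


m₁ = 15, m₂ = 8, gcd = 1, so CRT applies. M = m₁·m₂ = 120
Let M₁ = M/m₁ = 8, M₂ = M/m₂ = 15
Find y₁ ≡ M₁⁻¹ (mod m₁): 8⁻¹ ≡ 2 (mod 15)
Find y₂ ≡ M₂⁻¹ (mod m₂): 15⁻¹ ≡ 7 (mod 8)
x = a₁·M₁·y₁ + a₂·M₂·y₂ = 7·8·2 + 1·15·7 = 217
Reduce mod 120: x ≡ 97
Check: 97 mod 15 = 7 ✓, 97 mod 8 = 1 ✓

x ≡ 97 (mod 120)


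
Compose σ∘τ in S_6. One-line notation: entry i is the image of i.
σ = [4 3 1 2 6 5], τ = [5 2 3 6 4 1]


σ∘τ: apply τ first, then σ
1 →τ 5 →σ 6
2 →τ 2 →σ 3
3 →τ 3 →σ 1
4 →τ 6 →σ 5
5 →τ 4 →σ 2
6 →τ 1 →σ 4

σ∘τ = [6 3 1 5 2 4]


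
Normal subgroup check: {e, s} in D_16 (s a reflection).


H = {e, s} in D_16 (s a reflection)
r·s·r⁻¹ = sr⁻² ≠ s for n ≥ 3, so {e, s} is not closed under conjugation

No, not a normal subgroup


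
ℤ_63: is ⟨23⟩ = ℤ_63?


g generates ℤ_n iff gcd(g, n) = 1
gcd(23, 63) = 1
Since gcd = 1, 23 is a generator.

Yes, 23 generates ℤ_63


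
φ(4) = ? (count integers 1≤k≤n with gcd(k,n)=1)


φ(n) = count of k ∈ {1,...,n} with gcd(k,n)=1
Coprimes to 4: {1, 3}
Count: 2

φ(4) = 2


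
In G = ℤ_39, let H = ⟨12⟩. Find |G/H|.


|⟨12⟩| = n / gcd(12, 39) = 39 / 3 = 13
H is normal (ℤ_39 is abelian).
|G/H| = |G| / |H| = 39 / 13 = 3

|G/H| = 3


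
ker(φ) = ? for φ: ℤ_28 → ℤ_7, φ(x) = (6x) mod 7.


Kernel = preimage of identity
ker(φ) = {x ∈ ℤ_28 : 6x ≡ 0 (mod 7)}. Since 7 | 28, φ is well-defined. The kernel is the cyclic subgroup ⟨7⟩ of ℤ_28 (order 4), i.e. {0, 7, 14, 21}

ker(φ) = {0, 7, 14, 21}


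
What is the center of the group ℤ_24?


Z(G) = {g ∈ G | gx = xg for all x ∈ G}
ℤ_24 is abelian, so Z(G) = G

Z(ℤ_24) = ℤ_24


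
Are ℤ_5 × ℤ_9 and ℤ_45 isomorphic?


Comparing ℤ_5 × ℤ_9 and ℤ_45:
gcd(5,9) = 1, so ℤ_5 × ℤ_9 ≅ ℤ_45 (CRT)

Yes, ℤ_5 × ℤ_9 ≅ ℤ_45


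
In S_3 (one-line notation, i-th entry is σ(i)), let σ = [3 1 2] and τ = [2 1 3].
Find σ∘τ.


σ∘τ: apply τ first, then σ
1 →τ 2 →σ 1
2 →τ 1 →σ 3
3 →τ 3 →σ 2

σ∘τ = [1 3 2]


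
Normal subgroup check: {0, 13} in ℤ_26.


H = {0, 13} in ℤ_26
ℤ_26 is abelian; every subgroup of an abelian group is normal

Yes, normal subgroup


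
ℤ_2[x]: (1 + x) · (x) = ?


Expand and collect like terms; reduce coefficients mod 2:
x^0: 1·0 = 0 ≡ 0 (mod 2)
x^1: 1·1 + 1·0 = 1 ≡ 1 (mod 2)
x^2: 1·1 = 1 ≡ 1 (mod 2)
Result: x + x^2

f · g = x + x^2


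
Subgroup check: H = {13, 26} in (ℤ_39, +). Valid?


Subgroup test for H = {13, 26} in (ℤ_39, +):
(1) 0 ∈ H? No
(2) Closure: for all a,b ∈ H, (a+b) mod 39 ∈ H? No  [counterexample: 13 + 26 = 0 ∉ H]
(3) Inverses: for all a ∈ H, -a mod 39 ∈ H? Yes

No, H is not a subgroup of ℤ_39


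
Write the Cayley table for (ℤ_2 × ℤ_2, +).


Elements: {(0,0), (0,1), (1,0), (1,1)}
Operation: componentwise addition mod (2, 2)
Entry (a, b) = ((a₁+b₁) mod 2, (a₂+b₂) mod 2)

Cayley table:
      | (0,0) | (0,1) | (1,0) | (1,1)
(0,0) | (0,0) | (0,1) | (1,0) | (1,1)
(0,1) | (0,1) | (0,0) | (1,1) | (1,0)
(1,0) | (1,0) | (1,1) | (0,0) | (0,1)
(1,1) | (1,1) | (1,0) | (0,1) | (0,0)


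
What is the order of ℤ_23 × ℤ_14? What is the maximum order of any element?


|ℤ_23 × ℤ_14| = 23 × 14 = 322
Max element order = lcm(23,14) = 322
Cyclic? Yes (gcd=1)

|ℤ_23×ℤ_14| = 322, max element order = 322


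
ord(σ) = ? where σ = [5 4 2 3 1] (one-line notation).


Cycle decomposition: (1 5) (2 4 3)
Cycle lengths: 2, 3
Order = lcm(2, 3) = 6

ord(σ) = 6


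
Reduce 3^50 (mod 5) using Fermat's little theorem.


Fermat's little theorem: if p is prime and gcd(a,p)=1, then a^(p-1) ≡ 1 (mod p)
p = 5 is prime, gcd(3,5) = 1
Reduce exponent: 50 mod 4 = 2
So 3^50 ≡ 3^2 (mod 5)
3^2 mod 5 = 4

3^50 ≡ 4 (mod 5)


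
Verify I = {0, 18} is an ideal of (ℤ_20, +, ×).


Check ideal conditions for I = {0, 18} in ℤ_20:
(1) I is an additive subgroup? No
(2) For r ∈ ℤ_20 and a ∈ I: r·a ∈ I? No  [counterexample: r=2, a=18, r·a mod 20 = 16 ∉ I]

No, I is not an ideal of ℤ_20


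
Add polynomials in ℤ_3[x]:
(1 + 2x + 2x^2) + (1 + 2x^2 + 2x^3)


Add coefficients mod 3:
x^0: 1 + 1 = 2 (mod 3)
x^1: 2 + 0 = 2 (mod 3)
x^2: 2 + 2 = 1 (mod 3)
x^3: 0 + 2 = 2 (mod 3)
Result: 2 + 2x + x^2 + 2x^3

f + g = 2 + 2x + x^2 + 2x^3


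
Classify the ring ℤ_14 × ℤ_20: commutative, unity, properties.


Direct product ring; commutative with unity (1,1); but (1,0)·(0,1) = (0,0) gives zero divisors, so not an integral domain
Commutative: Yes
Integral domain: No
Has unity: Yes

ℤ_14 × ℤ_20: Commutative=Yes, Unity=Yes


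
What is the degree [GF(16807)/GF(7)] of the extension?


GF(16807) = GF(7^5), so the extension degree is 5

[GF(16807)/GF(7)] = 5


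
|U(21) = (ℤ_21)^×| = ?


U(n) is the group of units mod n; |U(n)| = φ(n)
|U(21)| = φ(21) = 12

|U(21) = (ℤ_21)^×| = 12


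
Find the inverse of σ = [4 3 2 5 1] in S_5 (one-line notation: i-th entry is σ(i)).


To find σ⁻¹, swap domain and range:
σ(1) = 4 → σ⁻¹(4) = 1
σ(2) = 3 → σ⁻¹(3) = 2
σ(3) = 2 → σ⁻¹(2) = 3
σ(4) = 5 → σ⁻¹(5) = 4
σ(5) = 1 → σ⁻¹(1) = 5

σ⁻¹ = [5 3 2 1 4]


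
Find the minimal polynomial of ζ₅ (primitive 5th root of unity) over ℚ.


ζ₅ is a root of Φ₅(x) = x⁴ + x³ + x² + x + 1, irreducible over ℚ

Minimal polynomial: x⁴ + x³ + x² + x + 1


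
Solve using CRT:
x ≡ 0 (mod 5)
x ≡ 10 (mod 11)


m₁ = 5, m₂ = 11, gcd = 1, so CRT applies. M = m₁·m₂ = 55
Let M₁ = M/m₁ = 11, M₂ = M/m₂ = 5
Find y₁ ≡ M₁⁻¹ (mod m₁): 11⁻¹ ≡ 1 (mod 5)
Find y₂ ≡ M₂⁻¹ (mod m₂): 5⁻¹ ≡ 9 (mod 11)
x = a₁·M₁·y₁ + a₂·M₂·y₂ = 0·11·1 + 10·5·9 = 450
Reduce mod 55: x ≡ 10
Check: 10 mod 5 = 0 ✓, 10 mod 11 = 10 ✓

x ≡ 10 (mod 55)


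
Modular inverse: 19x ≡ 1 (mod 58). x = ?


Use the extended Euclidean algorithm to write 1 = 19·s + 58·t; then s mod 58 is the inverse.
Euclidean algorithm:
  19 = 0·58 + 19
  58 = 3·19 + 1
  19 = 19·1 + 0
gcd(19,58) = 1
Back-substitution gives: 19·(-3) + 58·(1) = 1
So 19⁻¹ ≡ -3 ≡ 55 (mod 58)
Check: 19 × 55 = 1045 ≡ 1 (mod 58) ✓

19⁻¹ ≡ 55 (mod 58)


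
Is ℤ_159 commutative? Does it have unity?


ℤ_159 is a commutative ring with unity 1; 159 = 3×53 is composite, so 3·53 ≡ 0 gives zero divisors (not an integral domain)
Commutative: Yes
Integral domain: No
Has unity: Yes

ℤ_159: Commutative=Yes, Unity=Yes


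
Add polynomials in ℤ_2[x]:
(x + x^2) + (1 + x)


Add coefficients mod 2:
x^0: 0 + 1 = 1 (mod 2)
x^1: 1 + 1 = 0 (mod 2)
x^2: 1 + 0 = 1 (mod 2)
Result: 1 + x^2

f + g = 1 + x^2


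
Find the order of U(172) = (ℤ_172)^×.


U(n) is the group of units mod n; |U(n)| = φ(n)
|U(172)| = φ(172) = 84

|U(172) = (ℤ_172)^×| = 84


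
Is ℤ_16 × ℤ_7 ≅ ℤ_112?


Comparing ℤ_16 × ℤ_7 and ℤ_112:
gcd(16,7) = 1, so ℤ_16 × ℤ_7 ≅ ℤ_112 (CRT)

Yes, ℤ_16 × ℤ_7 ≅ ℤ_112


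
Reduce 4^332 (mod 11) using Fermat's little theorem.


Fermat's little theorem: if p is prime and gcd(a,p)=1, then a^(p-1) ≡ 1 (mod p)
p = 11 is prime, gcd(4,11) = 1
Reduce exponent: 332 mod 10 = 2
So 4^332 ≡ 4^2 (mod 11)
4^2 mod 11 = 5

4^332 ≡ 5 (mod 11)


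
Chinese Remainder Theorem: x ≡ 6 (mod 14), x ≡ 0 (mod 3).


m₁ = 14, m₂ = 3, gcd = 1, so CRT applies. M = m₁·m₂ = 42
Let M₁ = M/m₁ = 3, M₂ = M/m₂ = 14
Find y₁ ≡ M₁⁻¹ (mod m₁): 3⁻¹ ≡ 5 (mod 14)
Find y₂ ≡ M₂⁻¹ (mod m₂): 14⁻¹ ≡ 2 (mod 3)
x = a₁·M₁·y₁ + a₂·M₂·y₂ = 6·3·5 + 0·14·2 = 90
Reduce mod 42: x ≡ 6
Check: 6 mod 14 = 6 ✓, 6 mod 3 = 0 ✓

x ≡ 6 (mod 42)


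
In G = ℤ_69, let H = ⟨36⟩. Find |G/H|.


|⟨36⟩| = n / gcd(36, 69) = 69 / 3 = 23
H is normal (ℤ_69 is abelian).
|G/H| = |G| / |H| = 69 / 23 = 3

|G/H| = 3


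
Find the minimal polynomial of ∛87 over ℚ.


∛87 satisfies x³ - 87 = 0, irreducible over ℚ (no rational root; 87 is not a perfect cube)

Minimal polynomial: x³ - 87


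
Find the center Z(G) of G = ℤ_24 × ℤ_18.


Z(G) = {g ∈ G | gx = xg for all x ∈ G}
Direct product of abelian groups is abelian, so Z(G) = G

Z(ℤ_24 × ℤ_18) = ℤ_24 × ℤ_18


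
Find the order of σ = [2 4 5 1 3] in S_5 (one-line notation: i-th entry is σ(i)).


Cycle decomposition: (1 2 4) (3 5)
Cycle lengths: 3, 2
Order = lcm(3, 2) = 6

ord(σ) = 6


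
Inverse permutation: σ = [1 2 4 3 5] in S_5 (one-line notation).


To find σ⁻¹, swap domain and range:
σ(1) = 1 → σ⁻¹(1) = 1
σ(2) = 2 → σ⁻¹(2) = 2
σ(3) = 4 → σ⁻¹(4) = 3
σ(4) = 3 → σ⁻¹(3) = 4
σ(5) = 5 → σ⁻¹(5) = 5

σ⁻¹ = [1 2 4 3 5]
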